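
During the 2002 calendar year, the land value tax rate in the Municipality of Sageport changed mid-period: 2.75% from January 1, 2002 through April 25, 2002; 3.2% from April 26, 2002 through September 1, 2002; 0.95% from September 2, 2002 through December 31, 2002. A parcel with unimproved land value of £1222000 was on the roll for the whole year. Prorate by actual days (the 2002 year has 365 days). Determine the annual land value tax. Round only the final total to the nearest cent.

January 1 – April 25, 2002: 115 days at 2.75% → £1222000 × 2.75% × 115/365 = £10587.8767
April 26 – September 1, 2002: 129 days at 3.2% → £1222000 × 3.2% × 129/365 = £13820.3178
September 2 – December 31, 2002: 121 days at 0.95% → £1222000 × 0.95% × 121/365 = £3848.4630
Total = £28256.6575

£28256.66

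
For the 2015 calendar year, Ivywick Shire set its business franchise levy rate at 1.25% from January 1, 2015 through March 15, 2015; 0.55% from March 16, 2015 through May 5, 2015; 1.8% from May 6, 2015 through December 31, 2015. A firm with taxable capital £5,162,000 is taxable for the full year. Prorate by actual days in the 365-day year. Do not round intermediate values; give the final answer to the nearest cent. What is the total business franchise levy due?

£78,144.19

January 1 – March 15, 2015: 74 days at 1.25% → £5,162,000 × 1.25% × 74/365 = £13,081.7808
March 16 – May 5, 2015: 51 days at 0.55% → £5,162,000 × 0.55% × 51/365 = £3,966.9616
May 6 – December 31, 2015: 240 days at 1.8% → £5,162,000 × 1.8% × 240/365 = £61,095.4521
Total = £78,144.1945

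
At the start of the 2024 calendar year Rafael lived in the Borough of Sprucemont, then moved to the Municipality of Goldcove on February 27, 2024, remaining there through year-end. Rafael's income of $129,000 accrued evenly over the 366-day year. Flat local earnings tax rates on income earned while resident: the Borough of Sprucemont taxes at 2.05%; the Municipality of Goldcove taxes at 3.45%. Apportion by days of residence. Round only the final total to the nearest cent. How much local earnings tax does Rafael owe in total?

The Borough of Sprucemont, January 1 – February 26, 2024: 57 days → $129,000 × 2.05% × 57/366 = $411.8484
The Municipality of Goldcove, February 27 – December 31, 2024: 309 days → $129,000 × 3.45% × 309/366 = $3,757.3893
Total = $4,169.2377

$4,169.24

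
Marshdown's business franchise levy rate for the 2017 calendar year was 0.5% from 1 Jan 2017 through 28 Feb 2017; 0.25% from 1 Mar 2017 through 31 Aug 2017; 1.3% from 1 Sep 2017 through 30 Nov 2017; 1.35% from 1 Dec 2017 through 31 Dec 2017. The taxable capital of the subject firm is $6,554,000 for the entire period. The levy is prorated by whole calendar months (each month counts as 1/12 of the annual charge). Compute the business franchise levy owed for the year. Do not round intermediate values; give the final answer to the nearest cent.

$42,327.92

1 Jan – 28 Feb 2017: 2 months at 0.5% → $6,554,000 × 0.5% × 2/12 = $5,461.6667
1 Mar – 31 Aug 2017: 6 months at 0.25% → $6,554,000 × 0.25% × 6/12 = $8,192.5000
1 Sep – 30 Nov 2017: 3 months at 1.3% → $6,554,000 × 1.3% × 3/12 = $21,300.5000
1 Dec – 31 Dec 2017: 1 month at 1.35% → $6,554,000 × 1.35% × 1/12 = $7,373.2500
Total = $42,327.9167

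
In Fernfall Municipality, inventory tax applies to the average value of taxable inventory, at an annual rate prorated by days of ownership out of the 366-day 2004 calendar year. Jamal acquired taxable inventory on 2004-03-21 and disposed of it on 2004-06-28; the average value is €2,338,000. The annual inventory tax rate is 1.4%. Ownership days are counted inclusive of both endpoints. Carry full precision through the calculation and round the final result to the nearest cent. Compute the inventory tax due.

Days held (2004-03-21 to 2004-06-28): 100 out of 366
Tax = €2,338,000 × 1.4% × 100/366 = €8,943.1694

€8,943.17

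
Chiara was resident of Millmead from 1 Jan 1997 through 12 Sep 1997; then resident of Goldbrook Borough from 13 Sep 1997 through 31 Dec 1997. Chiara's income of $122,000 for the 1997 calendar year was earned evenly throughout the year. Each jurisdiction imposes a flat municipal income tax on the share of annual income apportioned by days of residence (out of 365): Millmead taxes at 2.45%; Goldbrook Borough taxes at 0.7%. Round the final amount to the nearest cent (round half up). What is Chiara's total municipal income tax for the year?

$2,345.58

Millmead, 1 Jan – 12 Sep 1997: 255 days → $122,000 × 2.45% × 255/365 = $2,088.2055
Goldbrook Borough, 13 Sep – 31 Dec 1997: 110 days → $122,000 × 0.7% × 110/365 = $257.3699
Total = $2,345.5753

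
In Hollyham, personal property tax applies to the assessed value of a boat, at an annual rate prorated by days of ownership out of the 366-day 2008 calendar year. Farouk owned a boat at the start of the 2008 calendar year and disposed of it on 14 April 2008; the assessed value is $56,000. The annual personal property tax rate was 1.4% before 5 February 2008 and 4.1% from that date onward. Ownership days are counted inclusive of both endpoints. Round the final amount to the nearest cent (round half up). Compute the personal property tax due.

$514.10

1 January – 4 February 2008: 35 days at 1.4% → $56,000 × 1.4% × 35/366 = $74.9727
5 February – 14 April 2008: 70 days at 4.1% → $56,000 × 4.1% × 70/366 = $439.1257
Total = $514.0984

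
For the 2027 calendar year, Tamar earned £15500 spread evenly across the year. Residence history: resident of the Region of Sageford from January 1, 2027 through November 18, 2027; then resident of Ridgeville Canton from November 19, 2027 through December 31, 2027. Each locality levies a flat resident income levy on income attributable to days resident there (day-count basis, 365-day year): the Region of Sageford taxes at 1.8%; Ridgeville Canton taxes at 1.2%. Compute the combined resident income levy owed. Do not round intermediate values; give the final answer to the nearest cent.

The Region of Sageford, January 1 – November 18, 2027: 322 days → £15500 × 1.8% × 322/365 = £246.1315
Ridgeville Canton, November 19 – December 31, 2027: 43 days → £15500 × 1.2% × 43/365 = £21.9123
Total = £268.0438

£268.04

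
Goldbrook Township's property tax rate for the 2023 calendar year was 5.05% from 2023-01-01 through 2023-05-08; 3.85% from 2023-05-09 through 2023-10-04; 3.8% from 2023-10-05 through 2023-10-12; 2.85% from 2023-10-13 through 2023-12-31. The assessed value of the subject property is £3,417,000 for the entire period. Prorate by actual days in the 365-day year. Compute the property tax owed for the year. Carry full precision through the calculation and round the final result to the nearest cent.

£138,407.22

2023-01-01 to 2023-05-08: 128 days at 5.05% → £3,417,000 × 5.05% × 128/365 = £60,513.6658
2023-05-09 to 2023-10-04: 149 days at 3.85% → £3,417,000 × 3.85% × 149/365 = £53,703.0699
2023-10-05 to 2023-10-12: 8 days at 3.8% → £3,417,000 × 3.8% × 8/365 = £2,845.9397
2023-10-13 to 2023-12-31: 80 days at 2.85% → £3,417,000 × 2.85% × 80/365 = £21,344.5479
Total = £138,407.2233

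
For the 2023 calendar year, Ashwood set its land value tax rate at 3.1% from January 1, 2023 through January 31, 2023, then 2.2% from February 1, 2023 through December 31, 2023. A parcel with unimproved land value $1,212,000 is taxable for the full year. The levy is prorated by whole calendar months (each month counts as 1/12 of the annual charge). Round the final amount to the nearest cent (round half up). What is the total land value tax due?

$27,573.00

January 1 – January 31, 2023: 1 month at 3.1% → $1,212,000 × 3.1% × 1/12 = $3,131.0000
February 1 – December 31, 2023: 11 months at 2.2% → $1,212,000 × 2.2% × 11/12 = $24,442.0000
Total = $27,573.0000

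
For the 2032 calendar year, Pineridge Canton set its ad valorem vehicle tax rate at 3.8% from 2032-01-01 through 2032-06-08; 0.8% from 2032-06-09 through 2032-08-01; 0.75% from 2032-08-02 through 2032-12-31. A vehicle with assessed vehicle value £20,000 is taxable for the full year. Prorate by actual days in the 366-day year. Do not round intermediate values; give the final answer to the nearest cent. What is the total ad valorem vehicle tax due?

2032-01-01 to 2032-06-08: 160 days at 3.8% → £20,000 × 3.8% × 160/366 = £332.2404
2032-06-09 to 2032-08-01: 54 days at 0.8% → £20,000 × 0.8% × 54/366 = £23.6066
2032-08-02 to 2032-12-31: 152 days at 0.75% → £20,000 × 0.75% × 152/366 = £62.2951
Total = £418.1421

£418.14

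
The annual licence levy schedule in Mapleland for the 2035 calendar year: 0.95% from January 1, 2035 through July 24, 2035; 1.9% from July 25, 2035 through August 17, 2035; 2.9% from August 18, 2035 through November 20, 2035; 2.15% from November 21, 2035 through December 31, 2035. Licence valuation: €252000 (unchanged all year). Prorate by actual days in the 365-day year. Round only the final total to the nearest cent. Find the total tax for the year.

€4170.08

January 1 – July 24, 2035: 205 days at 0.95% → €252000 × 0.95% × 205/365 = €1344.5753
July 25 – August 17, 2035: 24 days at 1.9% → €252000 × 1.9% × 24/365 = €314.8274
August 18 – November 20, 2035: 95 days at 2.9% → €252000 × 2.9% × 95/365 = €1902.0822
November 21 – December 31, 2035: 41 days at 2.15% → €252000 × 2.15% × 41/365 = €608.5973
Total = €4170.0822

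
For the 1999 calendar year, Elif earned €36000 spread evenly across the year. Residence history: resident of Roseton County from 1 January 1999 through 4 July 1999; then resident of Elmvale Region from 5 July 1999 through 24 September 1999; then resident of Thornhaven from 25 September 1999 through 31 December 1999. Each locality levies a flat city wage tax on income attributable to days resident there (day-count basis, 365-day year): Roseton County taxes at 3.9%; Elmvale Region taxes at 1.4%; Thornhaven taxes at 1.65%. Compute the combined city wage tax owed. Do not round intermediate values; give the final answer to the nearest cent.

Roseton County, 1 January – 4 July 1999: 185 days → €36000 × 3.9% × 185/365 = €711.6164
Elmvale Region, 5 July – 24 September 1999: 82 days → €36000 × 1.4% × 82/365 = €113.2274
Thornhaven, 25 September – 31 December 1999: 98 days → €36000 × 1.65% × 98/365 = €159.4849
Total = €984.3288

€984.33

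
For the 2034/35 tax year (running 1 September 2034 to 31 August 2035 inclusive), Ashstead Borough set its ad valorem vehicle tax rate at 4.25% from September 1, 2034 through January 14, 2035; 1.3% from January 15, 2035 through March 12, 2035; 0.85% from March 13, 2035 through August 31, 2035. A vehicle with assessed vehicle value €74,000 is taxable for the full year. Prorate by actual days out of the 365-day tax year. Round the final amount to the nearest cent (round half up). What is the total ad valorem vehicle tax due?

September 1, 2034 – January 14, 2035: 136 days at 4.25% → €74,000 × 4.25% × 136/365 = €1,171.8356
January 15 – March 12, 2035: 57 days at 1.3% → €74,000 × 1.3% × 57/365 = €150.2301
March 13 – August 31, 2035: 172 days at 0.85% → €74,000 × 0.85% × 172/365 = €296.4055
Total = €1,618.4712

€1,618.47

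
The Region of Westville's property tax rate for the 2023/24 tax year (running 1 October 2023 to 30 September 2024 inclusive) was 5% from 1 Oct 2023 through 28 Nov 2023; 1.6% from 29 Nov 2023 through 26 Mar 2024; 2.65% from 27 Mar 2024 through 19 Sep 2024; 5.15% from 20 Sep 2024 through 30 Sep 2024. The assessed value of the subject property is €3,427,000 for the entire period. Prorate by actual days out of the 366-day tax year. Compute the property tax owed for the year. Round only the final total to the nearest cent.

1 Oct – 28 Nov 2023: 59 days at 5% → €3,427,000 × 5% × 59/366 = €27,621.9945
29 Nov 2023 – 26 Mar 2024: 119 days at 1.6% → €3,427,000 × 1.6% × 119/366 = €17,827.8907
27 Mar – 19 Sep 2024: 177 days at 2.65% → €3,427,000 × 2.65% × 177/366 = €43,918.9713
20 Sep – 30 Sep 2024: 11 days at 5.15% → €3,427,000 × 5.15% × 11/366 = €5,304.3593
Total = €94,673.2158

€94,673.22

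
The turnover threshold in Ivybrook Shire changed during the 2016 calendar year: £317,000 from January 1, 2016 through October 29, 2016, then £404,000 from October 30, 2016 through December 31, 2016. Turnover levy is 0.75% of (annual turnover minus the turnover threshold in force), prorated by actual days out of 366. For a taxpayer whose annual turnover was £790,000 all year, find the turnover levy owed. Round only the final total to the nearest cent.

£3,435.18

January 1 – October 29, 2016: 303 days, exemption £317,000 → (£790,000 − £317,000) × 0.75% × 303/366 = £2,936.8648
October 30 – December 31, 2016: 63 days, exemption £404,000 → (£790,000 − £404,000) × 0.75% × 63/366 = £498.3197
Total = £3,435.1844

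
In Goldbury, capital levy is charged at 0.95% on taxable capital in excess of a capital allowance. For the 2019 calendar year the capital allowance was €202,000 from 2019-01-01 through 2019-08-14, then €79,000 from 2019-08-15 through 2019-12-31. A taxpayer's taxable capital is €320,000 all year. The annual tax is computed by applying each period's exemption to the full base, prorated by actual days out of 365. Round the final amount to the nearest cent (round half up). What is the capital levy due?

€1,565.99

2019-01-01 to 2019-08-14: 226 days, exemption €202,000 → (€320,000 − €202,000) × 0.95% × 226/365 = €694.0986
2019-08-15 to 2019-12-31: 139 days, exemption €79,000 → (€320,000 − €79,000) × 0.95% × 139/365 = €871.8918
Total = €1,565.9904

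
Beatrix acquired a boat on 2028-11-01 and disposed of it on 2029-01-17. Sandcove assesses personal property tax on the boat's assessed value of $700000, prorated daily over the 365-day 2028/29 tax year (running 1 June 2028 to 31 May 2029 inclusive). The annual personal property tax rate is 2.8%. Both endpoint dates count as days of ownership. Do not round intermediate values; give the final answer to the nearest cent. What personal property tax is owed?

$4188.49

Days held (2028-11-01 to 2029-01-17): 78 out of 365
Tax = $700000 × 2.8% × 78/365 = $4188.4932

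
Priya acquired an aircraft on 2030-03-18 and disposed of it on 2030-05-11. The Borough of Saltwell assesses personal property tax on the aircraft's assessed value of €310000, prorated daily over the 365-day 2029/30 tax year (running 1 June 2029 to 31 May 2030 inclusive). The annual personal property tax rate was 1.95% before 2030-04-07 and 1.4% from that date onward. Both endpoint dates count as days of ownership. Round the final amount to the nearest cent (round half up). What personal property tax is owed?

2030-03-18 to 2030-04-06: 20 days at 1.95% → €310000 × 1.95% × 20/365 = €331.2329
2030-04-07 to 2030-05-11: 35 days at 1.4% → €310000 × 1.4% × 35/365 = €416.1644
Total = €747.3973

€747.40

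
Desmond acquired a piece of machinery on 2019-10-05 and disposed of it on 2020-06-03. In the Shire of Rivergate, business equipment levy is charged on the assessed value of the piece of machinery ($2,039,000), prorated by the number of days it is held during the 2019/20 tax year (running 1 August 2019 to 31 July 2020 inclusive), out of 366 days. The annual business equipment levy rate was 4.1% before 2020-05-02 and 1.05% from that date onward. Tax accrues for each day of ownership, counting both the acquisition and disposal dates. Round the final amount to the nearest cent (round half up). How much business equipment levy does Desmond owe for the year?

2019-10-05 to 2020-05-01: 210 days at 4.1% → $2,039,000 × 4.1% × 210/366 = $47,966.6393
2020-05-02 to 2020-06-03: 33 days at 1.05% → $2,039,000 × 1.05% × 33/366 = $1,930.3648
Total = $49,897.0041

$49,897.00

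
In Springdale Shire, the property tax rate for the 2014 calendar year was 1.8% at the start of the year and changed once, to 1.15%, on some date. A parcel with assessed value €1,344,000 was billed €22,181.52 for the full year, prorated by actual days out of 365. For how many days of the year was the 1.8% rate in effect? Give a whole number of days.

281 days

Let d = days at the first rate; then 365 − d days at the second rate.
€1,344,000 × [1.8%·d + 1.15%·(365−d)] / 365 = €22,181.52
Solving gives d = 281, so the new rate took effect on October 9, 2014.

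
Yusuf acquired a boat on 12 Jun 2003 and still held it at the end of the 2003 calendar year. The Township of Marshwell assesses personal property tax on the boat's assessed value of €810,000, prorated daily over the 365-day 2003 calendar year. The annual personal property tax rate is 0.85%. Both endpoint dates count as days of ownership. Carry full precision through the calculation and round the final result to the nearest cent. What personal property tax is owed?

Days held (12 Jun – 31 Dec 2003): 203 out of 365
Tax = €810,000 × 0.85% × 203/365 = €3,829.1918

€3,829.19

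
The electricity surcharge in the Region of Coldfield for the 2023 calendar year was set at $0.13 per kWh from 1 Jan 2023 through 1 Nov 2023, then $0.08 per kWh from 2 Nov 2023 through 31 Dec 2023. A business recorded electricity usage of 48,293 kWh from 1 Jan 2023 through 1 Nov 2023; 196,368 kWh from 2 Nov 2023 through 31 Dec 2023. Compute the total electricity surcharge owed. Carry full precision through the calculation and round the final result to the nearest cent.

1 Jan – 1 Nov 2023: 48,293 kWh at $0.13/kWh → $6278.09
2 Nov – 31 Dec 2023: 196,368 kWh at $0.08/kWh → $15709.44

$21987.53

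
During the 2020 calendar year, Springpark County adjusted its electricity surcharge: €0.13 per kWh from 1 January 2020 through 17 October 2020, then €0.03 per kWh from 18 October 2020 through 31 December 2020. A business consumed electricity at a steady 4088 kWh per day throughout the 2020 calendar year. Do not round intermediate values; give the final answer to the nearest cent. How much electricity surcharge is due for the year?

1 January – 17 October 2020: 291 days × 4088 kWh/day = 1,189,608 kWh at €0.13/kWh → €154,649.04
18 October – 31 December 2020: 75 days × 4088 kWh/day = 306,600 kWh at €0.03/kWh → €9,198.00

€163,847.04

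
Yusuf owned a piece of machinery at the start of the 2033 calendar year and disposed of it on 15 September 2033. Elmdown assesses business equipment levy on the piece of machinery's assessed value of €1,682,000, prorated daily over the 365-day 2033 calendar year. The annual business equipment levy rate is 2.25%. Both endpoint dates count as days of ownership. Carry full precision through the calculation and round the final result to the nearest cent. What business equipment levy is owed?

€26,750.71

Days held (1 January – 15 September 2033): 258 out of 365
Tax = €1,682,000 × 2.25% × 258/365 = €26,750.7123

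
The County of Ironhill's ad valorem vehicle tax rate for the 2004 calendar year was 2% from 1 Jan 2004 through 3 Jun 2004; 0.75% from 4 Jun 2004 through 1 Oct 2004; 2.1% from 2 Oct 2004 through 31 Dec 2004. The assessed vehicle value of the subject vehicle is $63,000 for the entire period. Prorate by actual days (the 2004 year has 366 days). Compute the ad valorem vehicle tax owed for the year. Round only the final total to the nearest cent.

$1,017.47

1 Jan – 3 Jun 2004: 155 days at 2% → $63,000 × 2% × 155/366 = $533.6066
4 Jun – 1 Oct 2004: 120 days at 0.75% → $63,000 × 0.75% × 120/366 = $154.9180
2 Oct – 31 Dec 2004: 91 days at 2.1% → $63,000 × 2.1% × 91/366 = $328.9426
Total = $1,017.4672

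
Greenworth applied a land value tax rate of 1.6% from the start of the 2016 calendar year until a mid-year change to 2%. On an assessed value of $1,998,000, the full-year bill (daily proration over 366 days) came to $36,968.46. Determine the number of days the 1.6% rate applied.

Let d = days at the first rate; then 366 − d days at the second rate.
$1,998,000 × [1.6%·d + 2%·(366−d)] / 366 = $36,968.46
Solving gives d = 137, so the new rate took effect on 17 May 2016.

137 days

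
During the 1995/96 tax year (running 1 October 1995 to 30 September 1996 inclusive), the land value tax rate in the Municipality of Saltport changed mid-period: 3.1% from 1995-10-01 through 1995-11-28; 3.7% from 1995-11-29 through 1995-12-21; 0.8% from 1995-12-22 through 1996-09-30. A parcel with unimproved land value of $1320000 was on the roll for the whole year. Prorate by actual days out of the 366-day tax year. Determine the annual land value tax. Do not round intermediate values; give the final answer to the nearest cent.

$17859.67

1995-10-01 to 1995-11-28: 59 days at 3.1% → $1320000 × 3.1% × 59/366 = $6596.3934
1995-11-29 to 1995-12-21: 23 days at 3.7% → $1320000 × 3.7% × 23/366 = $3069.1803
1995-12-22 to 1996-09-30: 284 days at 0.8% → $1320000 × 0.8% × 284/366 = $8194.0984
Total = $17859.6721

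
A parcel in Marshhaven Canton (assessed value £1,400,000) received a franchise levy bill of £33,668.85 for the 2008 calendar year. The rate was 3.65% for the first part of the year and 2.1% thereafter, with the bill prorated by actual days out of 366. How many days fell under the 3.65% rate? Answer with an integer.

72 days

Let d = days at the first rate; then 366 − d days at the second rate.
£1,400,000 × [3.65%·d + 2.1%·(366−d)] / 366 = £33,668.85
Solving gives d = 72, so the new rate took effect on 13 Mar 2008.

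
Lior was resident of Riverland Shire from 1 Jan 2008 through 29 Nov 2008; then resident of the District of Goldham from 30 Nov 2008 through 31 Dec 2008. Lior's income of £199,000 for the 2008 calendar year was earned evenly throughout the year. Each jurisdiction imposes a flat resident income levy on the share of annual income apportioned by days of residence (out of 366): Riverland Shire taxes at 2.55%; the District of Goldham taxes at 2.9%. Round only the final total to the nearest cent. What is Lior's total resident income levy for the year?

Riverland Shire, 1 Jan – 29 Nov 2008: 334 days → £199,000 × 2.55% × 334/366 = £4,630.8279
The District of Goldham, 30 Nov – 31 Dec 2008: 32 days → £199,000 × 2.9% × 32/366 = £504.5683
Total = £5,135.3962

£5,135.40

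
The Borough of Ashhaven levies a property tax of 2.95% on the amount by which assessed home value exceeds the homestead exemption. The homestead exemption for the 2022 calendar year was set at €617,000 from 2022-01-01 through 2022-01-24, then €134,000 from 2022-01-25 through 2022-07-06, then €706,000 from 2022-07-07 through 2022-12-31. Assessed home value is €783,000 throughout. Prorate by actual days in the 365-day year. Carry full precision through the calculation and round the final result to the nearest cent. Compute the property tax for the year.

2022-01-01 to 2022-01-24: 24 days, exemption €617,000 → (€783,000 − €617,000) × 2.95% × 24/365 = €321.9945
2022-01-25 to 2022-07-06: 163 days, exemption €134,000 → (€783,000 − €134,000) × 2.95% × 163/365 = €8,549.9082
2022-07-07 to 2022-12-31: 178 days, exemption €706,000 → (€783,000 − €706,000) × 2.95% × 178/365 = €1,107.7452
Total = €9,979.6479

€9,979.65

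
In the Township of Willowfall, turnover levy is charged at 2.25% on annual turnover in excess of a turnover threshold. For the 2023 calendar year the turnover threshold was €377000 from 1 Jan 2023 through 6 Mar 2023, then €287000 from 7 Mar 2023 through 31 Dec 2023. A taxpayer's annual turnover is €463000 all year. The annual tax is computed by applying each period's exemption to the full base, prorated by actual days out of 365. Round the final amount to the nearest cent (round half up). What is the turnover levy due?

1 Jan – 6 Mar 2023: 65 days, exemption €377000 → (€463000 − €377000) × 2.25% × 65/365 = €344.5890
7 Mar – 31 Dec 2023: 300 days, exemption €287000 → (€463000 − €287000) × 2.25% × 300/365 = €3254.7945
Total = €3599.3836

€3599.38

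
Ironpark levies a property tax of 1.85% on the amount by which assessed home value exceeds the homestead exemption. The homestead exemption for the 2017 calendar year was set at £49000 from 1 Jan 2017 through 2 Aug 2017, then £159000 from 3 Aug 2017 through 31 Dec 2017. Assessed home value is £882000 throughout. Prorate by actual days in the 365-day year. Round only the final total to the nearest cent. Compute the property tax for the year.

£14568.62

1 Jan – 2 Aug 2017: 214 days, exemption £49000 → (£882000 − £49000) × 1.85% × 214/365 = £9035.1973
3 Aug – 31 Dec 2017: 151 days, exemption £159000 → (£882000 − £159000) × 1.85% × 151/365 = £5533.4260
Total = £14568.6233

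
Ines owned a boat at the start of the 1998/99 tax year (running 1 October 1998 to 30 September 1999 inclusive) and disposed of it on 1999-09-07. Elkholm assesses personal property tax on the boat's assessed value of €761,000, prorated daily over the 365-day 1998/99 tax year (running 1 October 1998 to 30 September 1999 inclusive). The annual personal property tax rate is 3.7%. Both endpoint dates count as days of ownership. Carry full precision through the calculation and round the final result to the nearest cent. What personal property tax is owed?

€26,382.72

Days held (1998-10-01 to 1999-09-07): 342 out of 365
Tax = €761,000 × 3.7% × 342/365 = €26,382.7233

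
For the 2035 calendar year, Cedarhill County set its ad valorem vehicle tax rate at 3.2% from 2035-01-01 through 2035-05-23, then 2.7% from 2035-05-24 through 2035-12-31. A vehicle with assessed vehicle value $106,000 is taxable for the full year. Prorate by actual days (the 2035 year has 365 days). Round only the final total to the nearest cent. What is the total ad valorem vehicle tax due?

$3,069.64

2035-01-01 to 2035-05-23: 143 days at 3.2% → $106,000 × 3.2% × 143/365 = $1,328.9205
2035-05-24 to 2035-12-31: 222 days at 2.7% → $106,000 × 2.7% × 222/365 = $1,740.7233
Total = $3,069.6438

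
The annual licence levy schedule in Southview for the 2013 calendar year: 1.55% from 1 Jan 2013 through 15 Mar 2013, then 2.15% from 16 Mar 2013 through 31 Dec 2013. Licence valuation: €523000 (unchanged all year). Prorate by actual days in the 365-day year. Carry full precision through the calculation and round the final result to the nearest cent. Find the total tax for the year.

1 Jan – 15 Mar 2013: 74 days at 1.55% → €523000 × 1.55% × 74/365 = €1643.5096
16 Mar – 31 Dec 2013: 291 days at 2.15% → €523000 × 2.15% × 291/365 = €8964.7932
Total = €10608.3027

€10608.30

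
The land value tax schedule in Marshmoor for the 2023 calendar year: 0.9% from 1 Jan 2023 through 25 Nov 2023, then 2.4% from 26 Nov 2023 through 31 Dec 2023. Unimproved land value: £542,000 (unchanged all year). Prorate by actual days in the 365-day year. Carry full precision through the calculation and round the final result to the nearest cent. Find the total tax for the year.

1 Jan – 25 Nov 2023: 329 days at 0.9% → £542,000 × 0.9% × 329/365 = £4,396.8822
26 Nov – 31 Dec 2023: 36 days at 2.4% → £542,000 × 2.4% × 36/365 = £1,282.9808
Total = £5,679.8630

£5,679.86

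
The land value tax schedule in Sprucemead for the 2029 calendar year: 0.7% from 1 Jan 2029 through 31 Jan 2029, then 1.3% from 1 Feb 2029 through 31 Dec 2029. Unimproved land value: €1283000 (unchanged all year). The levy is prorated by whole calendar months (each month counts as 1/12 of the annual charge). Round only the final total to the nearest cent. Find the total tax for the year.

1 Jan – 31 Jan 2029: 1 month at 0.7% → €1283000 × 0.7% × 1/12 = €748.4167
1 Feb – 31 Dec 2029: 11 months at 1.3% → €1283000 × 1.3% × 11/12 = €15289.0833
Total = €16037.5000

€16037.50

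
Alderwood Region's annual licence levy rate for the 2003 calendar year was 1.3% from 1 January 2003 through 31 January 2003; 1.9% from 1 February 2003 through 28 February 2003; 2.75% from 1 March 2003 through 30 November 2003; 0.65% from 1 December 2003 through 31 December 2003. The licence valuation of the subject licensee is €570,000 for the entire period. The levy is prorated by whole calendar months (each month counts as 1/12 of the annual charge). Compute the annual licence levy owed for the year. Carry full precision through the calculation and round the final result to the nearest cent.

1 January – 31 January 2003: 1 month at 1.3% → €570,000 × 1.3% × 1/12 = €617.5000
1 February – 28 February 2003: 1 month at 1.9% → €570,000 × 1.9% × 1/12 = €902.5000
1 March – 30 November 2003: 9 months at 2.75% → €570,000 × 2.75% × 9/12 = €11,756.2500
1 December – 31 December 2003: 1 month at 0.65% → €570,000 × 0.65% × 1/12 = €308.7500
Total = €13,585.0000

€13,585.00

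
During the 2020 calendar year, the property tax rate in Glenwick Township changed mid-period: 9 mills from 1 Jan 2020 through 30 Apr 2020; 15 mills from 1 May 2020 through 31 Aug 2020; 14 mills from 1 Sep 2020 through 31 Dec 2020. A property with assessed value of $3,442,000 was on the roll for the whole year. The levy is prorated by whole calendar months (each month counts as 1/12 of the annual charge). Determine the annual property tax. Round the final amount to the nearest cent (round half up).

1 Jan – 30 Apr 2020: 4 months at 9 mills → $3,442,000 × 0.9% × 4/12 = $10,326.0000
1 May – 31 Aug 2020: 4 months at 15 mills → $3,442,000 × 1.5% × 4/12 = $17,210.0000
1 Sep – 31 Dec 2020: 4 months at 14 mills → $3,442,000 × 1.4% × 4/12 = $16,062.6667
Total = $43,598.6667

$43,598.67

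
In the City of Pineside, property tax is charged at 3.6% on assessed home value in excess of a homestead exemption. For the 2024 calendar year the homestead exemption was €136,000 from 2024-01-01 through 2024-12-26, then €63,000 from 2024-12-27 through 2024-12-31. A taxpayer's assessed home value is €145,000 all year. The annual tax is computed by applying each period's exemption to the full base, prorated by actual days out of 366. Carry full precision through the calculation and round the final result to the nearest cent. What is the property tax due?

€359.90

2024-01-01 to 2024-12-26: 361 days, exemption €136,000 → (€145,000 − €136,000) × 3.6% × 361/366 = €319.5738
2024-12-27 to 2024-12-31: 5 days, exemption €63,000 → (€145,000 − €63,000) × 3.6% × 5/366 = €40.3279
Total = €359.9016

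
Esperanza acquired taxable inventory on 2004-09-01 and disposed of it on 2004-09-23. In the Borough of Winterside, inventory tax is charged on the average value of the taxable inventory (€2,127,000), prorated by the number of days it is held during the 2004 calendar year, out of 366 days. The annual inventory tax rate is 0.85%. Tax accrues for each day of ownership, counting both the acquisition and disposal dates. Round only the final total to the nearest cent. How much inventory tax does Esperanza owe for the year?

Days held (2004-09-01 to 2004-09-23): 23 out of 366
Tax = €2,127,000 × 0.85% × 23/366 = €1,136.1434

€1,136.14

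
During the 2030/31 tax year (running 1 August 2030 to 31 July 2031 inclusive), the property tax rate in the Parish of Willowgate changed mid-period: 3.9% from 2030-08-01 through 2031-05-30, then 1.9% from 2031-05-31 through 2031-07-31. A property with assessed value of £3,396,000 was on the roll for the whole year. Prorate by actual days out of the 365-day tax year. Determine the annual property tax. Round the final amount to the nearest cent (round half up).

2030-08-01 to 2031-05-30: 303 days at 3.9% → £3,396,000 × 3.9% × 303/365 = £109,946.6630
2031-05-31 to 2031-07-31: 62 days at 1.9% → £3,396,000 × 1.9% × 62/365 = £10,960.2411
Total = £120,906.9041

£120,906.90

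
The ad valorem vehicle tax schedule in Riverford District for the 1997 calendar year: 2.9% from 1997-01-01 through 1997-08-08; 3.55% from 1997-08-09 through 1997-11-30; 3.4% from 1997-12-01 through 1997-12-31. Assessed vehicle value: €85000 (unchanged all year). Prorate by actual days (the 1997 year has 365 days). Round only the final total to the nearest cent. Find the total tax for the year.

€2673.66

1997-01-01 to 1997-08-08: 220 days at 2.9% → €85000 × 2.9% × 220/365 = €1485.7534
1997-08-09 to 1997-11-30: 114 days at 3.55% → €85000 × 3.55% × 114/365 = €942.4521
1997-12-01 to 1997-12-31: 31 days at 3.4% → €85000 × 3.4% × 31/365 = €245.4521
Total = €2673.6575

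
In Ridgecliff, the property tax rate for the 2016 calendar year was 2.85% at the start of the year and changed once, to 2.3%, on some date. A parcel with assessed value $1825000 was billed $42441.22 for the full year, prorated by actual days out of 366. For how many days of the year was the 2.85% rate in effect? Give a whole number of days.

Let d = days at the first rate; then 366 − d days at the second rate.
$1825000 × [2.85%·d + 2.3%·(366−d)] / 366 = $42441.22
Solving gives d = 17, so the new rate took effect on 18 Jan 2016.

17 days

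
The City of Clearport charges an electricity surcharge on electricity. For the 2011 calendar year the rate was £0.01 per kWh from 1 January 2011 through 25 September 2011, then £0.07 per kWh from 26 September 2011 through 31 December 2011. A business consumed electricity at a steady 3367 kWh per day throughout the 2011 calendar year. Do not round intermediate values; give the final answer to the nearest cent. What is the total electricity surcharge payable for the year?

£31,885.49

1 January – 25 September 2011: 268 days × 3367 kWh/day = 902,356 kWh at £0.01/kWh → £9,023.56
26 September – 31 December 2011: 97 days × 3367 kWh/day = 326,599 kWh at £0.07/kWh → £22,861.93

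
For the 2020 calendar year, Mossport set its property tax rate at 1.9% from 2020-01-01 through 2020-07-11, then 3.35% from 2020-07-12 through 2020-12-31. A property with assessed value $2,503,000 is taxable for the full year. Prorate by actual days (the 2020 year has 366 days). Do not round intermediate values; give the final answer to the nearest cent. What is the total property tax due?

2020-01-01 to 2020-07-11: 193 days at 1.9% → $2,503,000 × 1.9% × 193/366 = $25,077.8716
2020-07-12 to 2020-12-31: 173 days at 3.35% → $2,503,000 × 3.35% × 173/366 = $39,634.2527
Total = $64,712.1243

$64,712.12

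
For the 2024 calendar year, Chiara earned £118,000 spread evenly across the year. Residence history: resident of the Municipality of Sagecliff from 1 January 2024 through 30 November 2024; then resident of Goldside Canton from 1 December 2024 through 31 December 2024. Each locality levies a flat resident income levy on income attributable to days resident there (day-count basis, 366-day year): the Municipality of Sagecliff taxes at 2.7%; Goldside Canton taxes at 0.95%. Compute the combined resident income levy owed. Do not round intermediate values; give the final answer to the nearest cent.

£3,011.10

The Municipality of Sagecliff, 1 January – 30 November 2024: 335 days → £118,000 × 2.7% × 335/366 = £2,916.1475
Goldside Canton, 1 December – 31 December 2024: 31 days → £118,000 × 0.95% × 31/366 = £94.9481
Total = £3,011.0956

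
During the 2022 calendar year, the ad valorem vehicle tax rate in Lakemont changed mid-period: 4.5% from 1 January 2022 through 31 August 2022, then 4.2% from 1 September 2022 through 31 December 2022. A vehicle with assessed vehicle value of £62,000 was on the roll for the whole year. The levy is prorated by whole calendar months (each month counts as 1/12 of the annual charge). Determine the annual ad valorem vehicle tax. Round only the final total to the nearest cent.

£2,728.00

1 January – 31 August 2022: 8 months at 4.5% → £62,000 × 4.5% × 8/12 = £1,860.0000
1 September – 31 December 2022: 4 months at 4.2% → £62,000 × 4.2% × 4/12 = £868.0000
Total = £2,728.0000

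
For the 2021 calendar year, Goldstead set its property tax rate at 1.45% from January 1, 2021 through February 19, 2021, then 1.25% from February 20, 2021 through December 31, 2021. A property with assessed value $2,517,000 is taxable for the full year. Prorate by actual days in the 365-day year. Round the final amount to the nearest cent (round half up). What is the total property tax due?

$32,152.09

January 1 – February 19, 2021: 50 days at 1.45% → $2,517,000 × 1.45% × 50/365 = $4,999.5205
February 20 – December 31, 2021: 315 days at 1.25% → $2,517,000 × 1.25% × 315/365 = $27,152.5685
Total = $32,152.0890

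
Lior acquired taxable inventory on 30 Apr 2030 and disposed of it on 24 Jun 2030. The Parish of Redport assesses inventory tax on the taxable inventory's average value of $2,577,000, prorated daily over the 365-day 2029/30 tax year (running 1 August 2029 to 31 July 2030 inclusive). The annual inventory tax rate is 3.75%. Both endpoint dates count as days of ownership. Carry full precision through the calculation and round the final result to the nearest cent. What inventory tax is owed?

Days held (30 Apr – 24 Jun 2030): 56 out of 365
Tax = $2,577,000 × 3.75% × 56/365 = $14,826.5753

$14,826.58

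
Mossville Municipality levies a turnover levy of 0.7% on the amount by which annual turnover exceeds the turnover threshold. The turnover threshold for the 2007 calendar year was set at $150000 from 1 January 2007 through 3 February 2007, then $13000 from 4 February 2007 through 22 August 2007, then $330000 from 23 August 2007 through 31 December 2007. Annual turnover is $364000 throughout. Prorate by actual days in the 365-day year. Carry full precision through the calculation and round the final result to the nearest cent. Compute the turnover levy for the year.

1 January – 3 February 2007: 34 days, exemption $150000 → ($364000 − $150000) × 0.7% × 34/365 = $139.5397
4 February – 22 August 2007: 200 days, exemption $13000 → ($364000 − $13000) × 0.7% × 200/365 = $1346.3014
23 August – 31 December 2007: 131 days, exemption $330000 → ($364000 − $330000) × 0.7% × 131/365 = $85.4192
Total = $1571.2603

$1571.26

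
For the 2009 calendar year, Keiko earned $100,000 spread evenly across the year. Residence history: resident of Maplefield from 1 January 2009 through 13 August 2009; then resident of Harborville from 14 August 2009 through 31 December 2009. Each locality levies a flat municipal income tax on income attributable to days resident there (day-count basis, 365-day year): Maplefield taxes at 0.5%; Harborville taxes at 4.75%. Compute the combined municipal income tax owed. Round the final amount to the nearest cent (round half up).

$2,130.14

Maplefield, 1 January – 13 August 2009: 225 days → $100,000 × 0.5% × 225/365 = $308.2192
Harborville, 14 August – 31 December 2009: 140 days → $100,000 × 4.75% × 140/365 = $1,821.9178
Total = $2,130.1370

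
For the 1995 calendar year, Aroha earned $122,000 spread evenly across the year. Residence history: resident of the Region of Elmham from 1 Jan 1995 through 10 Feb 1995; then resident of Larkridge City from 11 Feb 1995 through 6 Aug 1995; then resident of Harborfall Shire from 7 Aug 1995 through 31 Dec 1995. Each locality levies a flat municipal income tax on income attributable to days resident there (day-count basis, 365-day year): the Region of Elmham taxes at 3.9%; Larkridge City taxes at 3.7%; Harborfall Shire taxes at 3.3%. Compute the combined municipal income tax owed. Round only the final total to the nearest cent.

The Region of Elmham, 1 Jan – 10 Feb 1995: 41 days → $122,000 × 3.9% × 41/365 = $534.4603
Larkridge City, 11 Feb – 6 Aug 1995: 177 days → $122,000 × 3.7% × 177/365 = $2,188.9808
Harborfall Shire, 7 Aug – 31 Dec 1995: 147 days → $122,000 × 3.3% × 147/365 = $1,621.4301
Total = $4,344.8712

$4,344.87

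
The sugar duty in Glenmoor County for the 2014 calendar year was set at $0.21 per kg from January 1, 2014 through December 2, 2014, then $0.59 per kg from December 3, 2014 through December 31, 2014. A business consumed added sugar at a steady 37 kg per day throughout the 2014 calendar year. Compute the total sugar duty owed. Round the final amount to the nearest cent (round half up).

$3243.79

January 1 – December 2, 2014: 336 days × 37 kg/day = 12,432 kg at $0.21/kg → $2610.72
December 3 – December 31, 2014: 29 days × 37 kg/day = 1,073 kg at $0.59/kg → $633.07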